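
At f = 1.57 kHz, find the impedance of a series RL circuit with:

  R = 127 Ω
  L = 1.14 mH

Step 1 — Angular frequency: ω = 2π·f = 2π·1570 = 9865 rad/s.
Step 2 — Component impedances:
  R: Z = R = 127 Ω
  L: Z = jωL = j·9865·0.00114 = 0 + j11.25 Ω
Step 3 — Series combination: Z_total = R + L = 127 + j11.25 Ω = 127.5∠5.1° Ω.

Z = 127 + j11.25 Ω = 127.5∠5.1° Ω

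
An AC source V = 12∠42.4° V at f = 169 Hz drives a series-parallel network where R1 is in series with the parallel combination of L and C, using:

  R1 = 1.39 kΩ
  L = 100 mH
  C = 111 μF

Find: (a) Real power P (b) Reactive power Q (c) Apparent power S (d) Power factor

Step 1 — Angular frequency: ω = 2π·f = 2π·169 = 1062 rad/s.
Step 2 — Component impedances:
  R1: Z = R = 1390 Ω
  L: Z = jωL = j·1062·0.1 = 0 + j106.2 Ω
  C: Z = 1/(jωC) = -j/(ω·C) = 0 - j8.484 Ω
Step 3 — Parallel branch: L || C = 1/(1/L + 1/C) = 0 - j9.221 Ω.
Step 4 — Series with R1: Z_total = R1 + (L || C) = 1390 - j9.221 Ω = 1390∠-0.4° Ω.
Step 5 — Source phasor: V = 12∠42.4° V = 8.861 + j8.092 V.
Step 6 — Current: I = V / Z = 0.006336 + j0.005863 A = 0.008633∠42.8° A.
Step 7 — Complex power: S = V·I* = 0.1036 - j0.0006872 VA.
Step 8 — Real power: P = Re(S) = 0.1036 W.
Step 9 — Reactive power: Q = Im(S) = -0.0006872 VAR.
Step 10 — Apparent power: |S| = 0.1036 VA.
Step 11 — Power factor: PF = P/|S| = 1 (leading).

(a) P = 0.1036 W  (b) Q = -0.0006872 VAR  (c) S = 0.1036 VA  (d) PF = 1 (leading)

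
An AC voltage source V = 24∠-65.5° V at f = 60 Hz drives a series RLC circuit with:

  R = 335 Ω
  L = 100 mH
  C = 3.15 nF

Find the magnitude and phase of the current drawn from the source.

Step 1 — Angular frequency: ω = 2π·f = 2π·60 = 377 rad/s.
Step 2 — Component impedances:
  R: Z = R = 335 Ω
  L: Z = jωL = j·377·0.1 = 0 + j37.7 Ω
  C: Z = 1/(jωC) = -j/(ω·C) = 0 - j8.421e+05 Ω
Step 3 — Series combination: Z_total = R + L + C = 335 - j8.421e+05 Ω = 8.421e+05∠-90.0° Ω.
Step 4 — Source phasor: V = 24∠-65.5° V = 9.953 - j21.84 V.
Step 5 — Ohm's law: I = V / Z_total = (9.953 - j21.84) / (335 - j8.421e+05) = 2.594e-05 + j1.181e-05 A.
Step 6 — Convert to polar: |I| = 2.85e-05 A, ∠I = 24.5°.

I = 2.85e-05∠24.5° A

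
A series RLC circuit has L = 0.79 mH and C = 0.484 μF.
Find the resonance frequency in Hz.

Step 1 — Resonance condition Im(Z)=0 gives ω₀ = 1/√(LC).
Step 2 — ω₀ = 1/√(0.00079·4.84e-07) = 5.114e+04 rad/s.
Step 3 — f₀ = ω₀/(2π) = 8139 Hz.

f₀ = 8139 Hz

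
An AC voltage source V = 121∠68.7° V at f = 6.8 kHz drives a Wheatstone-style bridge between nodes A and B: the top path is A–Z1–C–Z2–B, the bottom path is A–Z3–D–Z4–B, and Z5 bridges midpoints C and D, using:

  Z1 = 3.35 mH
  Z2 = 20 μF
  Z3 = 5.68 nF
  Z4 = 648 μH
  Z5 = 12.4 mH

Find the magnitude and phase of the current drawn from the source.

Step 1 — Angular frequency: ω = 2π·f = 2π·6800 = 4.273e+04 rad/s.
Step 2 — Component impedances:
  Z1: Z = jωL = j·4.273e+04·0.00335 = 0 + j143.1 Ω
  Z2: Z = 1/(jωC) = -j/(ω·C) = 0 - j1.17 Ω
  Z3: Z = 1/(jωC) = -j/(ω·C) = 0 - j4121 Ω
  Z4: Z = jωL = j·4.273e+04·0.000648 = 0 + j27.69 Ω
  Z5: Z = jωL = j·4.273e+04·0.0124 = 0 + j529.8 Ω
Step 3 — Bridge requires nodal analysis (the Z5 bridge couples midpoints C and D, so the two paths cannot be reduced to a simple series/parallel combination). Setting node B to ground and injecting 1 A at node A, the 3-node admittance system at A, C, D solves to V_A = Z_AB = 0 + j147.1 Ω = 147.1∠90.0° Ω.
Step 4 — Source phasor: V = 121∠68.7° V = 43.95 + j112.7 V.
Step 5 — Ohm's law: I = V / Z_total = (43.95 + j112.7) / (0 + j147.1) = 0.7666 - j0.2989 A.
Step 6 — Convert to polar: |I| = 0.8228 A, ∠I = -21.3°.

I = 0.8228∠-21.3° A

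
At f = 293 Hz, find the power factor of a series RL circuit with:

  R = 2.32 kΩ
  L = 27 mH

Step 1 — Angular frequency: ω = 2π·f = 2π·293 = 1841 rad/s.
Step 2 — Component impedances:
  R: Z = R = 2320 Ω
  L: Z = jωL = j·1841·0.027 = 0 + j49.71 Ω
Step 3 — Series combination: Z_total = R + L = 2320 + j49.71 Ω = 2321∠1.2° Ω.
Step 4 — Power factor: PF = cos(φ) = Re(Z)/|Z| = 2320/2320.5 = 0.9998.
Step 5 — Type: Im(Z) = 49.71 ⇒ lagging (phase φ = 1.2°).

PF = 0.9998 (lagging, φ = 1.2°)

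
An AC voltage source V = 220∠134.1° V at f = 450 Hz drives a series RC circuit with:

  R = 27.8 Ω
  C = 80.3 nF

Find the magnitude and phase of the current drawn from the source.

Step 1 — Angular frequency: ω = 2π·f = 2π·450 = 2827 rad/s.
Step 2 — Component impedances:
  R: Z = R = 27.8 Ω
  C: Z = 1/(jωC) = -j/(ω·C) = 0 - j4404 Ω
Step 3 — Series combination: Z_total = R + C = 27.8 - j4404 Ω = 4405∠-89.6° Ω.
Step 4 — Source phasor: V = 220∠134.1° V = -153.1 + j158 V.
Step 5 — Ohm's law: I = V / Z_total = (-153.1 + j158) / (27.8 - j4404) = -0.03609 - j0.03453 A.
Step 6 — Convert to polar: |I| = 0.04995 A, ∠I = -136.3°.

I = 0.04995∠-136.3° A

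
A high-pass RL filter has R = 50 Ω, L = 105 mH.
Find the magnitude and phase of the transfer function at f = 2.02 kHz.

Step 1 — Angular frequency: ω = 2π·2020 = 1.269e+04 rad/s.
Step 2 — Transfer function: H(jω) = jωL/(R + jωL).
Step 3 — Numerator jωL = j·1333; denominator R + jωL = 50 + j1333.
Step 4 — H = 0.9986 + j0.03747.
Step 5 — Magnitude: |H| = 0.9993 (-0.0 dB); phase: φ = 2.1°.

|H| = 0.9993 (-0.0 dB), φ = 2.1°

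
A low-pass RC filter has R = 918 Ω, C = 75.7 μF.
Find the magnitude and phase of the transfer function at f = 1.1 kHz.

Step 1 — Angular frequency: ω = 2π·1100 = 6912 rad/s.
Step 2 — Transfer function: H(jω) = 1/(1 + jωRC).
Step 3 — Denominator: 1 + jωRC = 1 + j·6912·918·7.57e-05 = 1 + j480.3.
Step 4 — H = 4.335e-06 - j0.002082.
Step 5 — Magnitude: |H| = 0.002082 (-53.6 dB); phase: φ = -89.9°.

|H| = 0.002082 (-53.6 dB), φ = -89.9°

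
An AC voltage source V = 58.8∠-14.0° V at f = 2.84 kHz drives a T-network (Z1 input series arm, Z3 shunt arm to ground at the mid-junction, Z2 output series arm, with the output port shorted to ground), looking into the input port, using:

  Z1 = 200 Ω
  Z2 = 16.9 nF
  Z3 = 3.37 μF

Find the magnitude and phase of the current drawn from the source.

Step 1 — Angular frequency: ω = 2π·f = 2π·2840 = 1.784e+04 rad/s.
Step 2 — Component impedances:
  Z1: Z = R = 200 Ω
  Z2: Z = 1/(jωC) = -j/(ω·C) = 0 - j3316 Ω
  Z3: Z = 1/(jωC) = -j/(ω·C) = 0 - j16.63 Ω
Step 3 — With the output port shorted to ground, the output series arm Z2 runs from the junction to ground; the shunt arm Z3 also runs from the junction to ground. They appear in parallel: Z3 || Z2 = 0 - j16.55 Ω.
Step 4 — Series with input arm Z1: Z_in = Z1 + (Z3 || Z2) = 200 - j16.55 Ω = 200.7∠-4.7° Ω.
Step 5 — Source phasor: V = 58.8∠-14.0° V = 57.05 - j14.23 V.
Step 6 — Ohm's law: I = V / Z_total = (57.05 - j14.23) / (200 - j16.55) = 0.2892 - j0.0472 A.
Step 7 — Convert to polar: |I| = 0.293 A, ∠I = -9.3°.

I = 0.293∠-9.3° A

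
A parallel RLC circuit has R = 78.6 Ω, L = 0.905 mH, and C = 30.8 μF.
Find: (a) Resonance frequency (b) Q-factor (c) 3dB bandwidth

Step 1 — Resonance: ω₀ = 1/√(LC) = 1/√(0.000905·3.08e-05) = 5990 rad/s.
Step 2 — f₀ = ω₀/(2π) = 953.3 Hz.
Step 3 — Parallel Q: Q = R/(ω₀L) = 78.6/(5990·0.000905) = 14.5.
Step 4 — Bandwidth: Δω = ω₀/Q = 413.1 rad/s; BW = Δω/(2π) = 65.74 Hz.

(a) f₀ = 953.3 Hz  (b) Q = 14.5  (c) BW = 65.74 Hz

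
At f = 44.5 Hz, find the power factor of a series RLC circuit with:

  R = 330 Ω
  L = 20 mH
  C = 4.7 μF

Step 1 — Angular frequency: ω = 2π·f = 2π·44.5 = 279.6 rad/s.
Step 2 — Component impedances:
  R: Z = R = 330 Ω
  L: Z = jωL = j·279.6·0.02 = 0 + j5.592 Ω
  C: Z = 1/(jωC) = -j/(ω·C) = 0 - j761 Ω
Step 3 — Series combination: Z_total = R + L + C = 330 - j755.4 Ω = 824.3∠-66.4° Ω.
Step 4 — Power factor: PF = cos(φ) = Re(Z)/|Z| = 330/824.3 = 0.4003.
Step 5 — Type: Im(Z) = -755.4 ⇒ leading (phase φ = -66.4°).

PF = 0.4003 (leading, φ = -66.4°)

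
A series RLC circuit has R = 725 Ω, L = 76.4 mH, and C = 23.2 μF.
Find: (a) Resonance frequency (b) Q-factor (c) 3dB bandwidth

Step 1 — Resonance: ω₀ = 1/√(LC) = 1/√(0.0764·2.32e-05) = 751.1 rad/s.
Step 2 — f₀ = ω₀/(2π) = 119.5 Hz.
Step 3 — Series Q: Q = ω₀L/R = 751.1·0.0764/725 = 0.07915.
Step 4 — Bandwidth: Δω = ω₀/Q = 9490 rad/s; BW = Δω/(2π) = 1510 Hz.

(a) f₀ = 119.5 Hz  (b) Q = 0.07915  (c) BW = 1510 Hz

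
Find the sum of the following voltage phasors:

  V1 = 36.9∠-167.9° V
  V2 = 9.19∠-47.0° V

Step 1 — Convert each phasor to rectangular form:
  V1 = 36.9·(cos(-167.9°) + j·sin(-167.9°)) = -36.08 - j7.735 V
  V2 = 9.19·(cos(-47.0°) + j·sin(-47.0°)) = 6.268 - j6.721 V
Step 2 — Sum components: V_total = -29.81 - j14.46 V.
Step 3 — Convert to polar: |V_total| = 33.13 V, ∠V_total = -154.1°.

V_total = 33.13∠-154.1° V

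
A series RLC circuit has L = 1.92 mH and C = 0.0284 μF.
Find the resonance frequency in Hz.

Step 1 — Resonance condition Im(Z)=0 gives ω₀ = 1/√(LC).
Step 2 — ω₀ = 1/√(0.00192·2.84e-08) = 1.354e+05 rad/s.
Step 3 — f₀ = ω₀/(2π) = 2.155e+04 Hz.

f₀ = 2.155e+04 Hz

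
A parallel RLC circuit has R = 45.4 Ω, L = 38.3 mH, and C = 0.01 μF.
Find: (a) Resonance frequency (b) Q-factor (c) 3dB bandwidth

Step 1 — Resonance: ω₀ = 1/√(LC) = 1/√(0.0383·1e-08) = 5.11e+04 rad/s.
Step 2 — f₀ = ω₀/(2π) = 8132 Hz.
Step 3 — Parallel Q: Q = R/(ω₀L) = 45.4/(5.11e+04·0.0383) = 0.0232.
Step 4 — Bandwidth: Δω = ω₀/Q = 2.203e+06 rad/s; BW = Δω/(2π) = 3.506e+05 Hz.

(a) f₀ = 8132 Hz  (b) Q = 0.0232  (c) BW = 3.506e+05 Hz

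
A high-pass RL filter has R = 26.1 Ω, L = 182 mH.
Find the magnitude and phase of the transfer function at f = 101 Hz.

Step 1 — Angular frequency: ω = 2π·101 = 634.6 rad/s.
Step 2 — Transfer function: H(jω) = jωL/(R + jωL).
Step 3 — Numerator jωL = j·115.5; denominator R + jωL = 26.1 + j115.5.
Step 4 — H = 0.9514 + j0.215.
Step 5 — Magnitude: |H| = 0.9754 (-0.2 dB); phase: φ = 12.7°.

|H| = 0.9754 (-0.2 dB), φ = 12.7°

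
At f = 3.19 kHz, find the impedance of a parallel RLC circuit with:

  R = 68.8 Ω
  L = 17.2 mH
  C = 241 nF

Step 1 — Angular frequency: ω = 2π·f = 2π·3190 = 2.004e+04 rad/s.
Step 2 — Component impedances:
  R: Z = R = 68.8 Ω
  L: Z = jωL = j·2.004e+04·0.0172 = 0 + j344.7 Ω
  C: Z = 1/(jωC) = -j/(ω·C) = 0 - j207 Ω
Step 3 — Parallel combination: 1/Z_total = 1/R + 1/L + 1/C; Z_total = 67.61 - j8.976 Ω = 68.2∠-7.6° Ω.

Z = 67.61 - j8.976 Ω = 68.2∠-7.6° Ω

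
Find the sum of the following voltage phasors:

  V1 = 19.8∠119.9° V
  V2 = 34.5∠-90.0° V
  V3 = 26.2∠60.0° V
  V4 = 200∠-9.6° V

Step 1 — Convert each phasor to rectangular form:
  V1 = 19.8·(cos(119.9°) + j·sin(119.9°)) = -9.87 + j17.16 V
  V2 = 34.5·(cos(-90.0°) + j·sin(-90.0°)) = 0 - j34.5 V
  V3 = 26.2·(cos(60.0°) + j·sin(60.0°)) = 13.1 + j22.69 V
  V4 = 200·(cos(-9.6°) + j·sin(-9.6°)) = 197.2 - j33.35 V
Step 2 — Sum components: V_total = 200.4 - j28 V.
Step 3 — Convert to polar: |V_total| = 202.4 V, ∠V_total = -8.0°.

V_total = 202.4∠-8.0° V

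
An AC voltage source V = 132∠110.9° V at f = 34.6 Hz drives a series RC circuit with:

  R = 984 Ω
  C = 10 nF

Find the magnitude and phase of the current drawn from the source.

Step 1 — Angular frequency: ω = 2π·f = 2π·34.6 = 217.4 rad/s.
Step 2 — Component impedances:
  R: Z = R = 984 Ω
  C: Z = 1/(jωC) = -j/(ω·C) = 0 - j4.6e+05 Ω
Step 3 — Series combination: Z_total = R + C = 984 - j4.6e+05 Ω = 4.6e+05∠-89.9° Ω.
Step 4 — Source phasor: V = 132∠110.9° V = -47.09 + j123.3 V.
Step 5 — Ohm's law: I = V / Z_total = (-47.09 + j123.3) / (984 - j4.6e+05) = -0.0002683 - j0.0001018 A.
Step 6 — Convert to polar: |I| = 0.000287 A, ∠I = -159.2°.

I = 0.000287∠-159.2° A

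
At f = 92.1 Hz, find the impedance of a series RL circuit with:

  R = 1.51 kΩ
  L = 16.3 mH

Step 1 — Angular frequency: ω = 2π·f = 2π·92.1 = 578.7 rad/s.
Step 2 — Component impedances:
  R: Z = R = 1510 Ω
  L: Z = jωL = j·578.7·0.0163 = 0 + j9.433 Ω
Step 3 — Series combination: Z_total = R + L = 1510 + j9.433 Ω = 1510∠0.4° Ω.

Z = 1510 + j9.433 Ω = 1510∠0.4° Ω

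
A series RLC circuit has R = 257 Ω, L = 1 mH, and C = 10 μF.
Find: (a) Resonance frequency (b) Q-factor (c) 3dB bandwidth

Step 1 — Resonance: ω₀ = 1/√(LC) = 1/√(0.001·1e-05) = 1e+04 rad/s.
Step 2 — f₀ = ω₀/(2π) = 1592 Hz.
Step 3 — Series Q: Q = ω₀L/R = 1e+04·0.001/257 = 0.03891.
Step 4 — Bandwidth: Δω = ω₀/Q = 2.57e+05 rad/s; BW = Δω/(2π) = 4.09e+04 Hz.

(a) f₀ = 1592 Hz  (b) Q = 0.03891  (c) BW = 4.09e+04 Hz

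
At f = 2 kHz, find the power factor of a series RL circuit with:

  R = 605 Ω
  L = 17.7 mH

Step 1 — Angular frequency: ω = 2π·f = 2π·2000 = 1.257e+04 rad/s.
Step 2 — Component impedances:
  R: Z = R = 605 Ω
  L: Z = jωL = j·1.257e+04·0.0177 = 0 + j222.4 Ω
Step 3 — Series combination: Z_total = R + L = 605 + j222.4 Ω = 644.6∠20.2° Ω.
Step 4 — Power factor: PF = cos(φ) = Re(Z)/|Z| = 605/644.6 = 0.9386.
Step 5 — Type: Im(Z) = 222.4 ⇒ lagging (phase φ = 20.2°).

PF = 0.9386 (lagging, φ = 20.2°)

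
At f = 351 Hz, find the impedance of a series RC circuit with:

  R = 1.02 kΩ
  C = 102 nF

Step 1 — Angular frequency: ω = 2π·f = 2π·351 = 2205 rad/s.
Step 2 — Component impedances:
  R: Z = R = 1020 Ω
  C: Z = 1/(jωC) = -j/(ω·C) = 0 - j4445 Ω
Step 3 — Series combination: Z_total = R + C = 1020 - j4445 Ω = 4561∠-77.1° Ω.

Z = 1020 - j4445 Ω = 4561∠-77.1° Ω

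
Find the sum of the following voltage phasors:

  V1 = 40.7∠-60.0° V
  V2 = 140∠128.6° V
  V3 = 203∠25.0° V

Step 1 — Convert each phasor to rectangular form:
  V1 = 40.7·(cos(-60.0°) + j·sin(-60.0°)) = 20.35 - j35.25 V
  V2 = 140·(cos(128.6°) + j·sin(128.6°)) = -87.34 + j109.4 V
  V3 = 203·(cos(25.0°) + j·sin(25.0°)) = 184 + j85.79 V
Step 2 — Sum components: V_total = 117 + j160 V.
Step 3 — Convert to polar: |V_total| = 198.2 V, ∠V_total = 53.8°.

V_total = 198.2∠53.8° V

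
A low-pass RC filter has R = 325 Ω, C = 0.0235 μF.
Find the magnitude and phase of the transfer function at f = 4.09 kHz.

Step 1 — Angular frequency: ω = 2π·4090 = 2.57e+04 rad/s.
Step 2 — Transfer function: H(jω) = 1/(1 + jωRC).
Step 3 — Denominator: 1 + jωRC = 1 + j·2.57e+04·325·2.35e-08 = 1 + j0.1963.
Step 4 — H = 0.9629 - j0.189.
Step 5 — Magnitude: |H| = 0.9813 (-0.2 dB); phase: φ = -11.1°.

|H| = 0.9813 (-0.2 dB), φ = -11.1°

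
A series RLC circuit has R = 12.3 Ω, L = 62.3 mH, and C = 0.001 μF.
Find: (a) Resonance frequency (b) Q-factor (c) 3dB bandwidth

Step 1 — Resonance: ω₀ = 1/√(LC) = 1/√(0.0623·1e-09) = 1.267e+05 rad/s.
Step 2 — f₀ = ω₀/(2π) = 2.016e+04 Hz.
Step 3 — Series Q: Q = ω₀L/R = 1.267e+05·0.0623/12.3 = 641.7.
Step 4 — Bandwidth: Δω = ω₀/Q = 197.4 rad/s; BW = Δω/(2π) = 31.42 Hz.

(a) f₀ = 2.016e+04 Hz  (b) Q = 641.7  (c) BW = 31.42 Hz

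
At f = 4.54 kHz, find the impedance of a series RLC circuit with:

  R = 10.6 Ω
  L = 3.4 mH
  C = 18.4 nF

Step 1 — Angular frequency: ω = 2π·f = 2π·4540 = 2.853e+04 rad/s.
Step 2 — Component impedances:
  R: Z = R = 10.6 Ω
  L: Z = jωL = j·2.853e+04·0.0034 = 0 + j96.99 Ω
  C: Z = 1/(jωC) = -j/(ω·C) = 0 - j1905 Ω
Step 3 — Series combination: Z_total = R + L + C = 10.6 - j1808 Ω = 1808∠-89.7° Ω.

Z = 10.6 - j1808 Ω = 1808∠-89.7° Ω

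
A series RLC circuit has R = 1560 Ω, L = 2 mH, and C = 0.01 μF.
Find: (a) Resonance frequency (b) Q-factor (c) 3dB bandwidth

Step 1 — Resonance: ω₀ = 1/√(LC) = 1/√(0.002·1e-08) = 2.236e+05 rad/s.
Step 2 — f₀ = ω₀/(2π) = 3.559e+04 Hz.
Step 3 — Series Q: Q = ω₀L/R = 2.236e+05·0.002/1560 = 0.2867.
Step 4 — Bandwidth: Δω = ω₀/Q = 7.8e+05 rad/s; BW = Δω/(2π) = 1.241e+05 Hz.

(a) f₀ = 3.559e+04 Hz  (b) Q = 0.2867  (c) BW = 1.241e+05 Hz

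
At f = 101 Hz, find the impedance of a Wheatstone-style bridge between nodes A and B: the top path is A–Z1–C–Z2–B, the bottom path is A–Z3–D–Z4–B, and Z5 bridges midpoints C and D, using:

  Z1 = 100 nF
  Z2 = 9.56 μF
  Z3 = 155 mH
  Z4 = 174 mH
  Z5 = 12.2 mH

Step 1 — Angular frequency: ω = 2π·f = 2π·101 = 634.6 rad/s.
Step 2 — Component impedances:
  Z1: Z = 1/(jωC) = -j/(ω·C) = 0 - j1.576e+04 Ω
  Z2: Z = 1/(jωC) = -j/(ω·C) = 0 - j164.8 Ω
  Z3: Z = jωL = j·634.6·0.155 = 0 + j98.36 Ω
  Z4: Z = jωL = j·634.6·0.174 = 0 + j110.4 Ω
  Z5: Z = jωL = j·634.6·0.0122 = 0 + j7.742 Ω
Step 3 — Bridge requires nodal analysis (the Z5 bridge couples midpoints C and D, so the two paths cannot be reduced to a simple series/parallel combination). Setting node B to ground and injecting 1 A at node A, the 3-node admittance system at A, C, D solves to V_A = Z_AB = 0 + j470.5 Ω = 470.5∠90.0° Ω.

Z = 0 + j470.5 Ω = 470.5∠90.0° Ω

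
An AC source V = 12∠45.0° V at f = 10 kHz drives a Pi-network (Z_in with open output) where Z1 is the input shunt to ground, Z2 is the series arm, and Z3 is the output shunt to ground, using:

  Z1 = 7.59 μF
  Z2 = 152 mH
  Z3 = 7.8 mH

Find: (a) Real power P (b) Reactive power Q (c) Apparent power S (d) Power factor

Step 1 — Angular frequency: ω = 2π·f = 2π·1e+04 = 6.283e+04 rad/s.
Step 2 — Component impedances:
  Z1: Z = 1/(jωC) = -j/(ω·C) = 0 - j2.097 Ω
  Z2: Z = jωL = j·6.283e+04·0.152 = 0 + j9550 Ω
  Z3: Z = jωL = j·6.283e+04·0.0078 = 0 + j490.1 Ω
Step 3 — With open output, the series arm Z2 and the output shunt Z3 appear in series to ground: Z2 + Z3 = 0 + j1.004e+04 Ω.
Step 4 — Parallel with input shunt Z1: Z_in = Z1 || (Z2 + Z3) = 0 - j2.097 Ω = 2.097∠-90.0° Ω.
Step 5 — Source phasor: V = 12∠45.0° V = 8.485 + j8.485 V.
Step 6 — Current: I = V / Z = -4.046 + j4.046 A = 5.722∠135.0° A.
Step 7 — Complex power: S = V·I* = 0 - j68.66 VA.
Step 8 — Real power: P = Re(S) = 0 W.
Step 9 — Reactive power: Q = Im(S) = -68.66 VAR.
Step 10 — Apparent power: |S| = 68.66 VA.
Step 11 — Power factor: PF = P/|S| = 0 (leading).

(a) P = 0 W  (b) Q = -68.66 VAR  (c) S = 68.66 VA  (d) PF = 0 (leading)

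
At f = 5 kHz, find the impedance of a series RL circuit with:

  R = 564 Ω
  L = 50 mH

Step 1 — Angular frequency: ω = 2π·f = 2π·5000 = 3.142e+04 rad/s.
Step 2 — Component impedances:
  R: Z = R = 564 Ω
  L: Z = jωL = j·3.142e+04·0.05 = 0 + j1571 Ω
Step 3 — Series combination: Z_total = R + L = 564 + j1571 Ω = 1669∠70.2° Ω.

Z = 564 + j1571 Ω = 1669∠70.2° Ω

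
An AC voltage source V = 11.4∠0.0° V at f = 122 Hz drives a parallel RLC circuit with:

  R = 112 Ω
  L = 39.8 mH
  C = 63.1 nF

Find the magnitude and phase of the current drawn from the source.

Step 1 — Angular frequency: ω = 2π·f = 2π·122 = 766.5 rad/s.
Step 2 — Component impedances:
  R: Z = R = 112 Ω
  L: Z = jωL = j·766.5·0.0398 = 0 + j30.51 Ω
  C: Z = 1/(jωC) = -j/(ω·C) = 0 - j2.067e+04 Ω
Step 3 — Parallel combination: 1/Z_total = 1/R + 1/L + 1/C; Z_total = 7.758 + j28.44 Ω = 29.48∠74.7° Ω.
Step 4 — Source phasor: V = 11.4∠0.0° V = 11.4 V.
Step 5 — Ohm's law: I = V / Z_total = (11.4) / (7.758 + j28.44) = 0.1018 - j0.3731 A.
Step 6 — Convert to polar: |I| = 0.3867 A, ∠I = -74.7°.

I = 0.3867∠-74.7° A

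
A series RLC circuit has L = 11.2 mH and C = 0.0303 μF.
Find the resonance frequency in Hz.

Step 1 — Resonance condition Im(Z)=0 gives ω₀ = 1/√(LC).
Step 2 — ω₀ = 1/√(0.0112·3.03e-08) = 5.428e+04 rad/s.
Step 3 — f₀ = ω₀/(2π) = 8640 Hz.

f₀ = 8640 Hz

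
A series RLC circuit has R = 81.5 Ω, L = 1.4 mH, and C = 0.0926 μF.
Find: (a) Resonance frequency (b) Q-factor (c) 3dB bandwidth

Step 1 — Resonance: ω₀ = 1/√(LC) = 1/√(0.0014·9.26e-08) = 8.783e+04 rad/s.
Step 2 — f₀ = ω₀/(2π) = 1.398e+04 Hz.
Step 3 — Series Q: Q = ω₀L/R = 8.783e+04·0.0014/81.5 = 1.509.
Step 4 — Bandwidth: Δω = ω₀/Q = 5.821e+04 rad/s; BW = Δω/(2π) = 9265 Hz.

(a) f₀ = 1.398e+04 Hz  (b) Q = 1.509  (c) BW = 9265 Hz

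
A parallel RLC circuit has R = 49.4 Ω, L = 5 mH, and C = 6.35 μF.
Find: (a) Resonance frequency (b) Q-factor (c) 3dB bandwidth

Step 1 — Resonance: ω₀ = 1/√(LC) = 1/√(0.005·6.35e-06) = 5612 rad/s.
Step 2 — f₀ = ω₀/(2π) = 893.2 Hz.
Step 3 — Parallel Q: Q = R/(ω₀L) = 49.4/(5612·0.005) = 1.76.
Step 4 — Bandwidth: Δω = ω₀/Q = 3188 rad/s; BW = Δω/(2π) = 507.4 Hz.

(a) f₀ = 893.2 Hz  (b) Q = 1.76  (c) BW = 507.4 Hz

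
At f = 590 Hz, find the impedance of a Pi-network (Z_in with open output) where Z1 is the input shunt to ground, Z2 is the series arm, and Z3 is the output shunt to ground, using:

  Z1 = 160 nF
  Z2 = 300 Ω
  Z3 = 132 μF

Step 1 — Angular frequency: ω = 2π·f = 2π·590 = 3707 rad/s.
Step 2 — Component impedances:
  Z1: Z = 1/(jωC) = -j/(ω·C) = 0 - j1686 Ω
  Z2: Z = R = 300 Ω
  Z3: Z = 1/(jωC) = -j/(ω·C) = 0 - j2.044 Ω
Step 3 — With open output, the series arm Z2 and the output shunt Z3 appear in series to ground: Z2 + Z3 = 300 - j2.044 Ω.
Step 4 — Parallel with input shunt Z1: Z_in = Z1 || (Z2 + Z3) = 290.1 - j53.6 Ω = 295∠-10.5° Ω.

Z = 290.1 - j53.6 Ω = 295∠-10.5° Ω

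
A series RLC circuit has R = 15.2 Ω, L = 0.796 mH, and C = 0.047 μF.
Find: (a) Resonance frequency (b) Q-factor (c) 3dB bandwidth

Step 1 — Resonance: ω₀ = 1/√(LC) = 1/√(0.000796·4.7e-08) = 1.635e+05 rad/s.
Step 2 — f₀ = ω₀/(2π) = 2.602e+04 Hz.
Step 3 — Series Q: Q = ω₀L/R = 1.635e+05·0.000796/15.2 = 8.562.
Step 4 — Bandwidth: Δω = ω₀/Q = 1.91e+04 rad/s; BW = Δω/(2π) = 3039 Hz.

(a) f₀ = 2.602e+04 Hz  (b) Q = 8.562  (c) BW = 3039 Hz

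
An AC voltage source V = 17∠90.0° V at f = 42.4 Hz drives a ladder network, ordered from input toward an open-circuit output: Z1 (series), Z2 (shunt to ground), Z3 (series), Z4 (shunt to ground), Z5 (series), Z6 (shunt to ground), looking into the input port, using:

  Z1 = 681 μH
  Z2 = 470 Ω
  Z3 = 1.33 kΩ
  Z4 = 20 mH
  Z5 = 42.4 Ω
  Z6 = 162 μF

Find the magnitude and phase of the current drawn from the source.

Step 1 — Angular frequency: ω = 2π·f = 2π·42.4 = 266.4 rad/s.
Step 2 — Component impedances:
  Z1: Z = jωL = j·266.4·0.000681 = 0 + j0.1814 Ω
  Z2: Z = R = 470 Ω
  Z3: Z = R = 1330 Ω
  Z4: Z = jωL = j·266.4·0.02 = 0 + j5.328 Ω
  Z5: Z = R = 42.4 Ω
  Z6: Z = 1/(jωC) = -j/(ω·C) = 0 - j23.17 Ω
Step 3 — Ladder network (open output): work backward from the far end, alternating series and parallel combinations. Z_in = 347.3 + j0.5608 Ω = 347.3∠0.1° Ω.
Step 4 — Source phasor: V = 17∠90.0° V = 0 + j17 V.
Step 5 — Ohm's law: I = V / Z_total = (0 + j17) / (347.3 + j0.5608) = 7.903e-05 + j0.04895 A.
Step 6 — Convert to polar: |I| = 0.04895 A, ∠I = 89.9°.

I = 0.04895∠89.9° A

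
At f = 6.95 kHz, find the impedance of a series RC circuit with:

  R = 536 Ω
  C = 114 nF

Step 1 — Angular frequency: ω = 2π·f = 2π·6950 = 4.367e+04 rad/s.
Step 2 — Component impedances:
  R: Z = R = 536 Ω
  C: Z = 1/(jωC) = -j/(ω·C) = 0 - j200.9 Ω
Step 3 — Series combination: Z_total = R + C = 536 - j200.9 Ω = 572.4∠-20.5° Ω.

Z = 536 - j200.9 Ω = 572.4∠-20.5° Ω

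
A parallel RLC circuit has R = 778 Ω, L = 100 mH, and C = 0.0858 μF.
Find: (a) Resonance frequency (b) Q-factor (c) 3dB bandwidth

Step 1 — Resonance: ω₀ = 1/√(LC) = 1/√(0.1·8.58e-08) = 1.08e+04 rad/s.
Step 2 — f₀ = ω₀/(2π) = 1718 Hz.
Step 3 — Parallel Q: Q = R/(ω₀L) = 778/(1.08e+04·0.1) = 0.7206.
Step 4 — Bandwidth: Δω = ω₀/Q = 1.498e+04 rad/s; BW = Δω/(2π) = 2384 Hz.

(a) f₀ = 1718 Hz  (b) Q = 0.7206  (c) BW = 2384 Hz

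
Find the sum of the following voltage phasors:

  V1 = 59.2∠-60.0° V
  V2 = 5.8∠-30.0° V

Step 1 — Convert each phasor to rectangular form:
  V1 = 59.2·(cos(-60.0°) + j·sin(-60.0°)) = 29.6 - j51.27 V
  V2 = 5.8·(cos(-30.0°) + j·sin(-30.0°)) = 5.023 - j2.9 V
Step 2 — Sum components: V_total = 34.62 - j54.17 V.
Step 3 — Convert to polar: |V_total| = 64.29 V, ∠V_total = -57.4°.

V_total = 64.29∠-57.4° V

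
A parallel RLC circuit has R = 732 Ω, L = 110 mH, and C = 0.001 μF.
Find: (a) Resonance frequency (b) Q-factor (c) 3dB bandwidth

Step 1 — Resonance: ω₀ = 1/√(LC) = 1/√(0.11·1e-09) = 9.535e+04 rad/s.
Step 2 — f₀ = ω₀/(2π) = 1.517e+04 Hz.
Step 3 — Parallel Q: Q = R/(ω₀L) = 732/(9.535e+04·0.11) = 0.06979.
Step 4 — Bandwidth: Δω = ω₀/Q = 1.366e+06 rad/s; BW = Δω/(2π) = 2.174e+05 Hz.

(a) f₀ = 1.517e+04 Hz  (b) Q = 0.06979  (c) BW = 2.174e+05 Hz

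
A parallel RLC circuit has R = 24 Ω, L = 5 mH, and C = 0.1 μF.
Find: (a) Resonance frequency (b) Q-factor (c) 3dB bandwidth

Step 1 — Resonance: ω₀ = 1/√(LC) = 1/√(0.005·1e-07) = 4.472e+04 rad/s.
Step 2 — f₀ = ω₀/(2π) = 7118 Hz.
Step 3 — Parallel Q: Q = R/(ω₀L) = 24/(4.472e+04·0.005) = 0.1073.
Step 4 — Bandwidth: Δω = ω₀/Q = 4.167e+05 rad/s; BW = Δω/(2π) = 6.631e+04 Hz.

(a) f₀ = 7118 Hz  (b) Q = 0.1073  (c) BW = 6.631e+04 Hz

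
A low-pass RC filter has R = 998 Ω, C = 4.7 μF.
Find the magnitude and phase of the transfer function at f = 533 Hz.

Step 1 — Angular frequency: ω = 2π·533 = 3349 rad/s.
Step 2 — Transfer function: H(jω) = 1/(1 + jωRC).
Step 3 — Denominator: 1 + jωRC = 1 + j·3349·998·4.7e-06 = 1 + j15.71.
Step 4 — H = 0.004036 - j0.0634.
Step 5 — Magnitude: |H| = 0.06353 (-23.9 dB); phase: φ = -86.4°.

|H| = 0.06353 (-23.9 dB), φ = -86.4°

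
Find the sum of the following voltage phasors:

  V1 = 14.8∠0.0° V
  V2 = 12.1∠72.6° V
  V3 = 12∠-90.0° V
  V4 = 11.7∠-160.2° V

Step 1 — Convert each phasor to rectangular form:
  V1 = 14.8·(cos(0.0°) + j·sin(0.0°)) = 14.8 V
  V2 = 12.1·(cos(72.6°) + j·sin(72.6°)) = 3.618 + j11.55 V
  V3 = 12·(cos(-90.0°) + j·sin(-90.0°)) = 0 - j12 V
  V4 = 11.7·(cos(-160.2°) + j·sin(-160.2°)) = -11.01 - j3.963 V
Step 2 — Sum components: V_total = 7.41 - j4.417 V.
Step 3 — Convert to polar: |V_total| = 8.627 V, ∠V_total = -30.8°.

V_total = 8.627∠-30.8° V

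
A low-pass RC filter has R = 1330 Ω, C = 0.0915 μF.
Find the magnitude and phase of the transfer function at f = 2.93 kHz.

Step 1 — Angular frequency: ω = 2π·2930 = 1.841e+04 rad/s.
Step 2 — Transfer function: H(jω) = 1/(1 + jωRC).
Step 3 — Denominator: 1 + jωRC = 1 + j·1.841e+04·1330·9.15e-08 = 1 + j2.24.
Step 4 — H = 0.1661 - j0.3722.
Step 5 — Magnitude: |H| = 0.4076 (-7.8 dB); phase: φ = -65.9°.

|H| = 0.4076 (-7.8 dB), φ = -65.9°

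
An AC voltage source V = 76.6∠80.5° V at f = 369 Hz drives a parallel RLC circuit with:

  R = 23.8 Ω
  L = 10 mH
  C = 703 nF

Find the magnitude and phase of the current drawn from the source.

Step 1 — Angular frequency: ω = 2π·f = 2π·369 = 2318 rad/s.
Step 2 — Component impedances:
  R: Z = R = 23.8 Ω
  L: Z = jωL = j·2318·0.01 = 0 + j23.18 Ω
  C: Z = 1/(jωC) = -j/(ω·C) = 0 - j613.5 Ω
Step 3 — Parallel combination: 1/Z_total = 1/R + 1/L + 1/C; Z_total = 12.05 + j11.9 Ω = 16.93∠44.6° Ω.
Step 4 — Source phasor: V = 76.6∠80.5° V = 12.64 + j75.55 V.
Step 5 — Ohm's law: I = V / Z_total = (12.64 + j75.55) / (12.05 + j11.9) = 3.667 + j2.65 A.
Step 6 — Convert to polar: |I| = 4.524 A, ∠I = 35.9°.

I = 4.524∠35.9° A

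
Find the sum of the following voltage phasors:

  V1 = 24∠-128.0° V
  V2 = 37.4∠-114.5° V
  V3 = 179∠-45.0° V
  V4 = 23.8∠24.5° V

Step 1 — Convert each phasor to rectangular form:
  V1 = 24·(cos(-128.0°) + j·sin(-128.0°)) = -14.78 - j18.91 V
  V2 = 37.4·(cos(-114.5°) + j·sin(-114.5°)) = -15.51 - j34.03 V
  V3 = 179·(cos(-45.0°) + j·sin(-45.0°)) = 126.6 - j126.6 V
  V4 = 23.8·(cos(24.5°) + j·sin(24.5°)) = 21.66 + j9.87 V
Step 2 — Sum components: V_total = 117.9 - j169.6 V.
Step 3 — Convert to polar: |V_total| = 206.6 V, ∠V_total = -55.2°.

V_total = 206.6∠-55.2° V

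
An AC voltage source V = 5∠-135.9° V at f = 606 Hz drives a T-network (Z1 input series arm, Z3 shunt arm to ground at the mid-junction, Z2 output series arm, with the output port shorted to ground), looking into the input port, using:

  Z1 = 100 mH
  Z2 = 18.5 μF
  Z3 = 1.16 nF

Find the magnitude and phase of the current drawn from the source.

Step 1 — Angular frequency: ω = 2π·f = 2π·606 = 3808 rad/s.
Step 2 — Component impedances:
  Z1: Z = jωL = j·3808·0.1 = 0 + j380.8 Ω
  Z2: Z = 1/(jωC) = -j/(ω·C) = 0 - j14.2 Ω
  Z3: Z = 1/(jωC) = -j/(ω·C) = 0 - j2.264e+05 Ω
Step 3 — With the output port shorted to ground, the output series arm Z2 runs from the junction to ground; the shunt arm Z3 also runs from the junction to ground. They appear in parallel: Z3 || Z2 = 0 - j14.2 Ω.
Step 4 — Series with input arm Z1: Z_in = Z1 + (Z3 || Z2) = 0 + j366.6 Ω = 366.6∠90.0° Ω.
Step 5 — Source phasor: V = 5∠-135.9° V = -3.591 - j3.48 V.
Step 6 — Ohm's law: I = V / Z_total = (-3.591 - j3.48) / (0 + j366.6) = -0.009492 + j0.009795 A.
Step 7 — Convert to polar: |I| = 0.01364 A, ∠I = 134.1°.

I = 0.01364∠134.1° A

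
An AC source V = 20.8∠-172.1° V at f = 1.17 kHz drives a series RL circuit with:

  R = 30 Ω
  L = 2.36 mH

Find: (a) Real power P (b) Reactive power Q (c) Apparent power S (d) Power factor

Step 1 — Angular frequency: ω = 2π·f = 2π·1170 = 7351 rad/s.
Step 2 — Component impedances:
  R: Z = R = 30 Ω
  L: Z = jωL = j·7351·0.00236 = 0 + j17.35 Ω
Step 3 — Series combination: Z_total = R + L = 30 + j17.35 Ω = 34.66∠30.0° Ω.
Step 4 — Source phasor: V = 20.8∠-172.1° V = -20.6 - j2.859 V.
Step 5 — Current: I = V / Z = -0.5559 + j0.2262 A = 0.6002∠157.9° A.
Step 6 — Complex power: S = V·I* = 10.81 + j6.25 VA.
Step 7 — Real power: P = Re(S) = 10.81 W.
Step 8 — Reactive power: Q = Im(S) = 6.25 VAR.
Step 9 — Apparent power: |S| = 12.48 VA.
Step 10 — Power factor: PF = P/|S| = 0.8657 (lagging).

(a) P = 10.81 W  (b) Q = 6.25 VAR  (c) S = 12.48 VA  (d) PF = 0.8657 (lagging)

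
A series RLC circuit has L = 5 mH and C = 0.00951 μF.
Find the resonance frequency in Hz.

Step 1 — Resonance condition Im(Z)=0 gives ω₀ = 1/√(LC).
Step 2 — ω₀ = 1/√(0.005·9.51e-09) = 1.45e+05 rad/s.
Step 3 — f₀ = ω₀/(2π) = 2.308e+04 Hz.

f₀ = 2.308e+04 Hz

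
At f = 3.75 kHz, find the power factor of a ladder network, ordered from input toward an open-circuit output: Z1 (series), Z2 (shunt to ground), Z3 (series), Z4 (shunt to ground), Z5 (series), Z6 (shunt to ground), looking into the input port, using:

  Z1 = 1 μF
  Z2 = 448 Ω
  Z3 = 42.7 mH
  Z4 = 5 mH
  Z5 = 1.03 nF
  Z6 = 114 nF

Step 1 — Angular frequency: ω = 2π·f = 2π·3750 = 2.356e+04 rad/s.
Step 2 — Component impedances:
  Z1: Z = 1/(jωC) = -j/(ω·C) = 0 - j42.44 Ω
  Z2: Z = R = 448 Ω
  Z3: Z = jωL = j·2.356e+04·0.0427 = 0 + j1006 Ω
  Z4: Z = jωL = j·2.356e+04·0.005 = 0 + j117.8 Ω
  Z5: Z = 1/(jωC) = -j/(ω·C) = 0 - j4.121e+04 Ω
  Z6: Z = 1/(jωC) = -j/(ω·C) = 0 - j372.3 Ω
Step 3 — Ladder network (open output): work backward from the far end, alternating series and parallel combinations. Z_in = 386.6 + j111.6 Ω = 402.4∠16.1° Ω.
Step 4 — Power factor: PF = cos(φ) = Re(Z)/|Z| = 386.61/402.4 = 0.9608.
Step 5 — Type: Im(Z) = 111.6 ⇒ lagging (phase φ = 16.1°).

PF = 0.9608 (lagging, φ = 16.1°)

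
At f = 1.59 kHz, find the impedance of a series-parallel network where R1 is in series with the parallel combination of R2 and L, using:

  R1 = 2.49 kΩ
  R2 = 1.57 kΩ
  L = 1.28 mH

Step 1 — Angular frequency: ω = 2π·f = 2π·1590 = 9990 rad/s.
Step 2 — Component impedances:
  R1: Z = R = 2490 Ω
  R2: Z = R = 1570 Ω
  L: Z = jωL = j·9990·0.00128 = 0 + j12.79 Ω
Step 3 — Parallel branch: R2 || L = 1/(1/R2 + 1/L) = 0.1041 + j12.79 Ω.
Step 4 — Series with R1: Z_total = R1 + (R2 || L) = 2490 + j12.79 Ω = 2490∠0.3° Ω.

Z = 2490 + j12.79 Ω = 2490∠0.3° Ω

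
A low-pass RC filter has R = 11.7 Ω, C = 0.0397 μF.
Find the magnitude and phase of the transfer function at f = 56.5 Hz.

Step 1 — Angular frequency: ω = 2π·56.5 = 355 rad/s.
Step 2 — Transfer function: H(jω) = 1/(1 + jωRC).
Step 3 — Denominator: 1 + jωRC = 1 + j·355·11.7·3.97e-08 = 1 + j0.0001649.
Step 4 — H = 1 - j0.0001649.
Step 5 — Magnitude: |H| = 1 (-0.0 dB); phase: φ = -0.0°.

|H| = 1 (-0.0 dB), φ = -0.0°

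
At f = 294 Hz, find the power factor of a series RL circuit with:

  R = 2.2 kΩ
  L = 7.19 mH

Step 1 — Angular frequency: ω = 2π·f = 2π·294 = 1847 rad/s.
Step 2 — Component impedances:
  R: Z = R = 2200 Ω
  L: Z = jωL = j·1847·0.00719 = 0 + j13.28 Ω
Step 3 — Series combination: Z_total = R + L = 2200 + j13.28 Ω = 2200∠0.3° Ω.
Step 4 — Power factor: PF = cos(φ) = Re(Z)/|Z| = 2200/2200 = 1.
Step 5 — Type: Im(Z) = 13.28 ⇒ lagging (phase φ = 0.3°).

PF = 1 (lagging, φ = 0.3°)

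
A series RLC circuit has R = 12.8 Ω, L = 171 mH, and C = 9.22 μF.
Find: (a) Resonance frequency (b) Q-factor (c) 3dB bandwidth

Step 1 — Resonance: ω₀ = 1/√(LC) = 1/√(0.171·9.22e-06) = 796.4 rad/s.
Step 2 — f₀ = ω₀/(2π) = 126.8 Hz.
Step 3 — Series Q: Q = ω₀L/R = 796.4·0.171/12.8 = 10.64.
Step 4 — Bandwidth: Δω = ω₀/Q = 74.85 rad/s; BW = Δω/(2π) = 11.91 Hz.

(a) f₀ = 126.8 Hz  (b) Q = 10.64  (c) BW = 11.91 Hz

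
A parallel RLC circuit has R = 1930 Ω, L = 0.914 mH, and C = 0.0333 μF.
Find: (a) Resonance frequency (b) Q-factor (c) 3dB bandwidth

Step 1 — Resonance: ω₀ = 1/√(LC) = 1/√(0.000914·3.33e-08) = 1.813e+05 rad/s.
Step 2 — f₀ = ω₀/(2π) = 2.885e+04 Hz.
Step 3 — Parallel Q: Q = R/(ω₀L) = 1930/(1.813e+05·0.000914) = 11.65.
Step 4 — Bandwidth: Δω = ω₀/Q = 1.556e+04 rad/s; BW = Δω/(2π) = 2476 Hz.

(a) f₀ = 2.885e+04 Hz  (b) Q = 11.65  (c) BW = 2476 Hz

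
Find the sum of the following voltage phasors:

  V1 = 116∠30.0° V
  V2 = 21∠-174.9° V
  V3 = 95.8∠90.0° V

Step 1 — Convert each phasor to rectangular form:
  V1 = 116·(cos(30.0°) + j·sin(30.0°)) = 100.5 + j58 V
  V2 = 21·(cos(-174.9°) + j·sin(-174.9°)) = -20.92 - j1.867 V
  V3 = 95.8·(cos(90.0°) + j·sin(90.0°)) = 0 + j95.8 V
Step 2 — Sum components: V_total = 79.54 + j151.9 V.
Step 3 — Convert to polar: |V_total| = 171.5 V, ∠V_total = 62.4°.

V_total = 171.5∠62.4° V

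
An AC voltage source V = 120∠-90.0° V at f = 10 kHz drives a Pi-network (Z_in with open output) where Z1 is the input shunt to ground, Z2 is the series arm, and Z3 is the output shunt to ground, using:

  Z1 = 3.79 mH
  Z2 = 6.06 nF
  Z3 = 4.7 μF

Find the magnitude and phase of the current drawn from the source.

Step 1 — Angular frequency: ω = 2π·f = 2π·1e+04 = 6.283e+04 rad/s.
Step 2 — Component impedances:
  Z1: Z = jωL = j·6.283e+04·0.00379 = 0 + j238.1 Ω
  Z2: Z = 1/(jωC) = -j/(ω·C) = 0 - j2626 Ω
  Z3: Z = 1/(jωC) = -j/(ω·C) = 0 - j3.386 Ω
Step 3 — With open output, the series arm Z2 and the output shunt Z3 appear in series to ground: Z2 + Z3 = 0 - j2630 Ω.
Step 4 — Parallel with input shunt Z1: Z_in = Z1 || (Z2 + Z3) = 0 + j261.8 Ω = 261.8∠90.0° Ω.
Step 5 — Source phasor: V = 120∠-90.0° V = 0 - j120 V.
Step 6 — Ohm's law: I = V / Z_total = (0 - j120) / (0 + j261.8) = -0.4583 A.
Step 7 — Convert to polar: |I| = 0.4583 A, ∠I = -180.0°.

I = 0.4583∠-180.0° A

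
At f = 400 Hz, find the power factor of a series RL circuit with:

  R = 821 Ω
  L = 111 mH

Step 1 — Angular frequency: ω = 2π·f = 2π·400 = 2513 rad/s.
Step 2 — Component impedances:
  R: Z = R = 821 Ω
  L: Z = jωL = j·2513·0.111 = 0 + j279 Ω
Step 3 — Series combination: Z_total = R + L = 821 + j279 Ω = 867.1∠18.8° Ω.
Step 4 — Power factor: PF = cos(φ) = Re(Z)/|Z| = 821/867.1 = 0.9468.
Step 5 — Type: Im(Z) = 279 ⇒ lagging (phase φ = 18.8°).

PF = 0.9468 (lagging, φ = 18.8°)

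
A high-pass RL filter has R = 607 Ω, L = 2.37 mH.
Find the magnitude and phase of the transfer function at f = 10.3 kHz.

Step 1 — Angular frequency: ω = 2π·1.03e+04 = 6.472e+04 rad/s.
Step 2 — Transfer function: H(jω) = jωL/(R + jωL).
Step 3 — Numerator jωL = j·153.4; denominator R + jωL = 607 + j153.4.
Step 4 — H = 0.06002 + j0.2375.
Step 5 — Magnitude: |H| = 0.245 (-12.2 dB); phase: φ = 75.8°.

|H| = 0.245 (-12.2 dB), φ = 75.8°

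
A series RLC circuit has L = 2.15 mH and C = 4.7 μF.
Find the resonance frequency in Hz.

Step 1 — Resonance condition Im(Z)=0 gives ω₀ = 1/√(LC).
Step 2 — ω₀ = 1/√(0.00215·4.7e-06) = 9948 rad/s.
Step 3 — f₀ = ω₀/(2π) = 1583 Hz.

f₀ = 1583 Hz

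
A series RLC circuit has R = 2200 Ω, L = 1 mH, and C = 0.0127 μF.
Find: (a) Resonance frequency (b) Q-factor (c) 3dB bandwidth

Step 1 — Resonance condition Im(Z)=0 gives ω₀ = 1/√(LC).
Step 2 — ω₀ = 1/√(0.001·1.27e-08) = 2.806e+05 rad/s.
Step 3 — f₀ = ω₀/(2π) = 4.466e+04 Hz.
Step 4 — Series Q: Q = ω₀L/R = 2.806e+05·0.001/2200 = 0.1275.
Step 5 — 3dB bandwidth: Δω = ω₀/Q = 2.2e+06 rad/s; BW = Δω/(2π) = 3.501e+05 Hz.

(a) f₀ = 4.466e+04 Hz  (b) Q = 0.1275  (c) BW = 3.501e+05 Hz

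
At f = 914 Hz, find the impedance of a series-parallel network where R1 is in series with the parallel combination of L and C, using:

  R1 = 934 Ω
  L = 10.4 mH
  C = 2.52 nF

Step 1 — Angular frequency: ω = 2π·f = 2π·914 = 5743 rad/s.
Step 2 — Component impedances:
  R1: Z = R = 934 Ω
  L: Z = jωL = j·5743·0.0104 = 0 + j59.73 Ω
  C: Z = 1/(jωC) = -j/(ω·C) = 0 - j6.91e+04 Ω
Step 3 — Parallel branch: L || C = 1/(1/L + 1/C) = 0 + j59.78 Ω.
Step 4 — Series with R1: Z_total = R1 + (L || C) = 934 + j59.78 Ω = 935.9∠3.7° Ω.

Z = 934 + j59.78 Ω = 935.9∠3.7° Ω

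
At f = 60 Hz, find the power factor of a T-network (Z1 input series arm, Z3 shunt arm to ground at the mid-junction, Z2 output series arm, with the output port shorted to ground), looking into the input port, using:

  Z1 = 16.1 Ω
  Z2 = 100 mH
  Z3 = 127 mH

Step 1 — Angular frequency: ω = 2π·f = 2π·60 = 377 rad/s.
Step 2 — Component impedances:
  Z1: Z = R = 16.1 Ω
  Z2: Z = jωL = j·377·0.1 = 0 + j37.7 Ω
  Z3: Z = jωL = j·377·0.127 = 0 + j47.88 Ω
Step 3 — With the output port shorted to ground, the output series arm Z2 runs from the junction to ground; the shunt arm Z3 also runs from the junction to ground. They appear in parallel: Z3 || Z2 = 0 + j21.09 Ω.
Step 4 — Series with input arm Z1: Z_in = Z1 + (Z3 || Z2) = 16.1 + j21.09 Ω = 26.53∠52.6° Ω.
Step 5 — Power factor: PF = cos(φ) = Re(Z)/|Z| = 16.1/26.534 = 0.6068.
Step 6 — Type: Im(Z) = 21.09 ⇒ lagging (phase φ = 52.6°).

PF = 0.6068 (lagging, φ = 52.6°)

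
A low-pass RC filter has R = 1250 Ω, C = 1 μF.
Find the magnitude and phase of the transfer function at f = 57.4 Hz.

Step 1 — Angular frequency: ω = 2π·57.4 = 360.7 rad/s.
Step 2 — Transfer function: H(jω) = 1/(1 + jωRC).
Step 3 — Denominator: 1 + jωRC = 1 + j·360.7·1250·1e-06 = 1 + j0.4508.
Step 4 — H = 0.8311 - j0.3747.
Step 5 — Magnitude: |H| = 0.9116 (-0.8 dB); phase: φ = -24.3°.

|H| = 0.9116 (-0.8 dB), φ = -24.3°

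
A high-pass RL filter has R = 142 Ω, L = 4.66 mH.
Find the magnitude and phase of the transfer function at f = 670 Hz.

Step 1 — Angular frequency: ω = 2π·670 = 4210 rad/s.
Step 2 — Transfer function: H(jω) = jωL/(R + jωL).
Step 3 — Numerator jωL = j·19.62; denominator R + jωL = 142 + j19.62.
Step 4 — H = 0.01873 + j0.1356.
Step 5 — Magnitude: |H| = 0.1369 (-17.3 dB); phase: φ = 82.1°.

|H| = 0.1369 (-17.3 dB), φ = 82.1°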